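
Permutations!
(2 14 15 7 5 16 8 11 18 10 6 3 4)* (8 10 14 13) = (2 13 8 11 18 14 15 7 5 16 10 6 3 4) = [0, 1, 13, 4, 2, 16, 3, 5, 11, 9, 6, 18, 12, 8, 15, 7, 10, 17, 14]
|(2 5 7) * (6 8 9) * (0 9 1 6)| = 6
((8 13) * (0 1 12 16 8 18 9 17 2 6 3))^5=((0 1 12 16 8 13 18 9 17 2 6 3))^5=(0 13 6 16 17 1 18 3 8 2 12 9)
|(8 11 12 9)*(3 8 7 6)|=7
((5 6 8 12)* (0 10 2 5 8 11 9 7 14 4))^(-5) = ((0 10 2 5 6 11 9 7 14 4)(8 12))^(-5) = (0 11)(2 7)(4 6)(5 14)(8 12)(9 10)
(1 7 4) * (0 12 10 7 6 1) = (0 12 10 7 4)(1 6) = [12, 6, 2, 3, 0, 5, 1, 4, 8, 9, 7, 11, 10]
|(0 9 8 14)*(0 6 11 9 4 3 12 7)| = 5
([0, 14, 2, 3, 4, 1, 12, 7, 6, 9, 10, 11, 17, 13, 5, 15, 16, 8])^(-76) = (17)(1 5 14)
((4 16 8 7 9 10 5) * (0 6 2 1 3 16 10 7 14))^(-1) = (0 14 8 16 3 1 2 6)(4 5 10)(7 9)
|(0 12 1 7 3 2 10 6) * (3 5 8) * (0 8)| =|(0 12 1 7 5)(2 10 6 8 3)| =5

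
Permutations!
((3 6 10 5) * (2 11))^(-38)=(11)(3 10)(5 6)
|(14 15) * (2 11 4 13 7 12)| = |(2 11 4 13 7 12)(14 15)| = 6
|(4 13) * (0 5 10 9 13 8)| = 7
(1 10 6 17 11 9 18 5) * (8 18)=(1 10 6 17 11 9 8 18 5)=[0, 10, 2, 3, 4, 1, 17, 7, 18, 8, 6, 9, 12, 13, 14, 15, 16, 11, 5]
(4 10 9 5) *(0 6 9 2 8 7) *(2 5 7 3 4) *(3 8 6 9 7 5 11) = (0 9 5 2 6 7)(3 4 10 11) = [9, 1, 6, 4, 10, 2, 7, 0, 8, 5, 11, 3]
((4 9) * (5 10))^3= ((4 9)(5 10))^3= (4 9)(5 10)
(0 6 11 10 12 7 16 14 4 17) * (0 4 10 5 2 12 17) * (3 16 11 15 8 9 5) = (0 6 15 8 9 5 2 12 7 11 3 16 14 10 17 4) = [6, 1, 12, 16, 0, 2, 15, 11, 9, 5, 17, 3, 7, 13, 10, 8, 14, 4]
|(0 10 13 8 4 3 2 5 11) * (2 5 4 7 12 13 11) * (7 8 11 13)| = |(0 10 13 11)(2 4 3 5)(7 12)| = 4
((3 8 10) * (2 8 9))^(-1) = ((2 8 10 3 9))^(-1) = (2 9 3 10 8)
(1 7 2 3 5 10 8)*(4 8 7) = (1 4 8)(2 3 5 10 7) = [0, 4, 3, 5, 8, 10, 6, 2, 1, 9, 7]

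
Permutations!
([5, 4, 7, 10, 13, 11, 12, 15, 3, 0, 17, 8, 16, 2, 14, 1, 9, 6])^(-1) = [9, 15, 13, 8, 1, 0, 17, 2, 11, 16, 3, 5, 6, 4, 14, 7, 12, 10]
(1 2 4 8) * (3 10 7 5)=[0, 2, 4, 10, 8, 3, 6, 5, 1, 9, 7]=(1 2 4 8)(3 10 7 5)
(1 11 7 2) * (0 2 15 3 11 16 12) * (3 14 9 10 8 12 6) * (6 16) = (16)(0 2 1 6 3 11 7 15 14 9 10 8 12) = [2, 6, 1, 11, 4, 5, 3, 15, 12, 10, 8, 7, 0, 13, 9, 14, 16]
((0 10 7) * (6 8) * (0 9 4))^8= (0 9 10 4 7)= ((0 10 7 9 4)(6 8))^8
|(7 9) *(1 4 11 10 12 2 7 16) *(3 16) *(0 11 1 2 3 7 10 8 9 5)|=|(0 11 8 9 7 5)(1 4)(2 10 12 3 16)|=30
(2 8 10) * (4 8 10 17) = (2 10)(4 8 17) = [0, 1, 10, 3, 8, 5, 6, 7, 17, 9, 2, 11, 12, 13, 14, 15, 16, 4]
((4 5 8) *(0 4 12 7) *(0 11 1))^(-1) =(0 1 11 7 12 8 5 4)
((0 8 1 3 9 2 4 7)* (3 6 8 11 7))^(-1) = (0 7 11)(1 8 6)(2 9 3 4)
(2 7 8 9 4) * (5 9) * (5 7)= (2 5 9 4)(7 8)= [0, 1, 5, 3, 2, 9, 6, 8, 7, 4]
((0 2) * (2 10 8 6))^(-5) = (10)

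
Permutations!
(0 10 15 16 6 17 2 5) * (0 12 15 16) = (0 10 16 6 17 2 5 12 15) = [10, 1, 5, 3, 4, 12, 17, 7, 8, 9, 16, 11, 15, 13, 14, 0, 6, 2]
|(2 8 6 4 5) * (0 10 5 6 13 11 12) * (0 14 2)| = |(0 10 5)(2 8 13 11 12 14)(4 6)| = 6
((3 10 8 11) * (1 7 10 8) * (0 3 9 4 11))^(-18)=(11)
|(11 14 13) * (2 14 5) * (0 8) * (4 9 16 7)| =|(0 8)(2 14 13 11 5)(4 9 16 7)| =20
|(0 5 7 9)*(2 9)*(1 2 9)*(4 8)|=4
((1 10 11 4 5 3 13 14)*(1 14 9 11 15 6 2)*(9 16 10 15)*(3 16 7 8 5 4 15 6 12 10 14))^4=(1 6 2)(3 5 13 16 7 14 8)(9 10 12 15 11)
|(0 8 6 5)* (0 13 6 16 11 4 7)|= 6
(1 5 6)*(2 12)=(1 5 6)(2 12)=[0, 5, 12, 3, 4, 6, 1, 7, 8, 9, 10, 11, 2]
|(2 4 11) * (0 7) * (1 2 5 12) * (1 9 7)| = |(0 1 2 4 11 5 12 9 7)| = 9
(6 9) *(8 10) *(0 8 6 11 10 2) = (0 8 2)(6 9 11 10) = [8, 1, 0, 3, 4, 5, 9, 7, 2, 11, 6, 10]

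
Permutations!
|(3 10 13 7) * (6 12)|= 4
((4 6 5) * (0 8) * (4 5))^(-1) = (0 8)(4 6)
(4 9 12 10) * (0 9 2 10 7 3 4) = [9, 1, 10, 4, 2, 5, 6, 3, 8, 12, 0, 11, 7] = (0 9 12 7 3 4 2 10)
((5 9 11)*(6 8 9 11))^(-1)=((5 11)(6 8 9))^(-1)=(5 11)(6 9 8)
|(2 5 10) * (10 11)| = 4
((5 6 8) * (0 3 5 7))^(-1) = ((0 3 5 6 8 7))^(-1) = (0 7 8 6 5 3)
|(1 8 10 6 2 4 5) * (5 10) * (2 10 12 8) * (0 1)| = 14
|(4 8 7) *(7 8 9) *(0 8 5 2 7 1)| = 8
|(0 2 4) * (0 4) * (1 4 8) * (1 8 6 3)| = 4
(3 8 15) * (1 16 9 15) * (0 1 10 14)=[1, 16, 2, 8, 4, 5, 6, 7, 10, 15, 14, 11, 12, 13, 0, 3, 9]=(0 1 16 9 15 3 8 10 14)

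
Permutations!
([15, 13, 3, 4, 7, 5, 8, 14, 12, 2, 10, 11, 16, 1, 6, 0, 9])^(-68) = [0, 1, 4, 7, 14, 5, 12, 6, 16, 3, 10, 11, 9, 13, 8, 15, 2]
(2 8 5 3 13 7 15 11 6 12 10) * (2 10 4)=(2 8 5 3 13 7 15 11 6 12 4)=[0, 1, 8, 13, 2, 3, 12, 15, 5, 9, 10, 6, 4, 7, 14, 11]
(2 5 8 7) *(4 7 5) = [0, 1, 4, 3, 7, 8, 6, 2, 5] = (2 4 7)(5 8)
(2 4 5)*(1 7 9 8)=(1 7 9 8)(2 4 5)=[0, 7, 4, 3, 5, 2, 6, 9, 1, 8]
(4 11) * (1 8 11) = (1 8 11 4) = [0, 8, 2, 3, 1, 5, 6, 7, 11, 9, 10, 4]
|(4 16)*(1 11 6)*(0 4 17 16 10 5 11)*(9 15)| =14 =|(0 4 10 5 11 6 1)(9 15)(16 17)|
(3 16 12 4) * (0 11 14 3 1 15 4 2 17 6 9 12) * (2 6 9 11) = (0 2 17 9 12 6 11 14 3 16)(1 15 4) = [2, 15, 17, 16, 1, 5, 11, 7, 8, 12, 10, 14, 6, 13, 3, 4, 0, 9]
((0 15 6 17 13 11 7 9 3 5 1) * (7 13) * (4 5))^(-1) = ((0 15 6 17 7 9 3 4 5 1)(11 13))^(-1) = (0 1 5 4 3 9 7 17 6 15)(11 13)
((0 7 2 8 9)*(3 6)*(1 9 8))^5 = (9)(3 6)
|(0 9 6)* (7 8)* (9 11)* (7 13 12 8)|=12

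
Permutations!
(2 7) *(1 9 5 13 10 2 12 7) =(1 9 5 13 10 2)(7 12) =[0, 9, 1, 3, 4, 13, 6, 12, 8, 5, 2, 11, 7, 10]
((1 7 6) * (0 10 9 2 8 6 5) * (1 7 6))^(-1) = ((0 10 9 2 8 1 6 7 5))^(-1) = (0 5 7 6 1 8 2 9 10)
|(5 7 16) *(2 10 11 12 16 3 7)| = |(2 10 11 12 16 5)(3 7)| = 6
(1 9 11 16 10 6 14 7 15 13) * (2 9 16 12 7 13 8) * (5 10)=(1 16 5 10 6 14 13)(2 9 11 12 7 15 8)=[0, 16, 9, 3, 4, 10, 14, 15, 2, 11, 6, 12, 7, 1, 13, 8, 5]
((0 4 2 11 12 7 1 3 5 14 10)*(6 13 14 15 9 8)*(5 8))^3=(15)(0 11 1 6 10 2 7 8 14 4 12 3 13)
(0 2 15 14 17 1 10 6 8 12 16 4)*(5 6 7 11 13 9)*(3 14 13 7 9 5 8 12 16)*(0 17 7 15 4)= (0 2 4 17 1 10 9 8 16)(3 14 7 11 15 13 5 6 12)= [2, 10, 4, 14, 17, 6, 12, 11, 16, 8, 9, 15, 3, 5, 7, 13, 0, 1]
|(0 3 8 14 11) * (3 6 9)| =|(0 6 9 3 8 14 11)| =7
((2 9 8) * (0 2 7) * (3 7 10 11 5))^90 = (11)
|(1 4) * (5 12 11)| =6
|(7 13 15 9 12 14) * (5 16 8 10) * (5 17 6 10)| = |(5 16 8)(6 10 17)(7 13 15 9 12 14)| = 6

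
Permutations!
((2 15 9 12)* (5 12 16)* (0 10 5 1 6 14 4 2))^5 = (0 10 5 12)(1 15 14 16 2 6 9 4)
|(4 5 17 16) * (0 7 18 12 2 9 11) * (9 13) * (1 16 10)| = 24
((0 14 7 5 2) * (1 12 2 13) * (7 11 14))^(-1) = (0 2 12 1 13 5 7)(11 14)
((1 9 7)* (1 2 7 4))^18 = (9)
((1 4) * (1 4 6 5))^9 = ((1 6 5))^9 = (6)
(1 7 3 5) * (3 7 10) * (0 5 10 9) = (0 5 1 9)(3 10) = [5, 9, 2, 10, 4, 1, 6, 7, 8, 0, 3]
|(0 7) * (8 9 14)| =|(0 7)(8 9 14)| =6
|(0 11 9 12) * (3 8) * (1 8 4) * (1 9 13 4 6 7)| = |(0 11 13 4 9 12)(1 8 3 6 7)| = 30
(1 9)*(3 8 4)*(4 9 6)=(1 6 4 3 8 9)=[0, 6, 2, 8, 3, 5, 4, 7, 9, 1]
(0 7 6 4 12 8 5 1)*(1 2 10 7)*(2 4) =[1, 0, 10, 3, 12, 4, 2, 6, 5, 9, 7, 11, 8] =(0 1)(2 10 7 6)(4 12 8 5)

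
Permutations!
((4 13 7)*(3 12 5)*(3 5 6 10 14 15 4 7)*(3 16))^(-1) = (3 16 13 4 15 14 10 6 12)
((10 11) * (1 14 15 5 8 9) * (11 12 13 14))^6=((1 11 10 12 13 14 15 5 8 9))^6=(1 15 10 8 13)(5 12 9 14 11)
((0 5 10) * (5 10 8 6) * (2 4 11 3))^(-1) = (0 10)(2 3 11 4)(5 6 8)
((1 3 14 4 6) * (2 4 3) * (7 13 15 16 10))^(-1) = (1 6 4 2)(3 14)(7 10 16 15 13)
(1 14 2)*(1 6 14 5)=(1 5)(2 6 14)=[0, 5, 6, 3, 4, 1, 14, 7, 8, 9, 10, 11, 12, 13, 2]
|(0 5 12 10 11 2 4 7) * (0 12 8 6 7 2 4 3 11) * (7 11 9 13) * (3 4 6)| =18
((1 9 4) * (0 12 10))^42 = (12)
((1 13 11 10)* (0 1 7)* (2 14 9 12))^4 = ((0 1 13 11 10 7)(2 14 9 12))^4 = (14)(0 10 13)(1 7 11)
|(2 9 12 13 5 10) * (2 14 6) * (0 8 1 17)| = 8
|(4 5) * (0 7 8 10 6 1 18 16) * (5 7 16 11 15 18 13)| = |(0 16)(1 13 5 4 7 8 10 6)(11 15 18)| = 24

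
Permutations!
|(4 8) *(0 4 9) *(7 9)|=|(0 4 8 7 9)|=5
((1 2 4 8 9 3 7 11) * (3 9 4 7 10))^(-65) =(1 11 7 2)(3 10)(4 8) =((1 2 7 11)(3 10)(4 8))^(-65)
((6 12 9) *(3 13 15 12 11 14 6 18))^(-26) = ((3 13 15 12 9 18)(6 11 14))^(-26) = (3 9 15)(6 11 14)(12 13 18)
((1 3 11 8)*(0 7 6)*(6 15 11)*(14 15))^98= (0 6 3 1 8 11 15 14 7)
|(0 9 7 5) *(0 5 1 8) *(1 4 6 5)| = 8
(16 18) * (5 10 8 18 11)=(5 10 8 18 16 11)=[0, 1, 2, 3, 4, 10, 6, 7, 18, 9, 8, 5, 12, 13, 14, 15, 11, 17, 16]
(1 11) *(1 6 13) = [0, 11, 2, 3, 4, 5, 13, 7, 8, 9, 10, 6, 12, 1] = (1 11 6 13)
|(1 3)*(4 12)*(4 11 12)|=|(1 3)(11 12)|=2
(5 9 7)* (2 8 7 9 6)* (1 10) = (1 10)(2 8 7 5 6) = [0, 10, 8, 3, 4, 6, 2, 5, 7, 9, 1]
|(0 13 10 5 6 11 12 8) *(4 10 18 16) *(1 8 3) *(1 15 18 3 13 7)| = 44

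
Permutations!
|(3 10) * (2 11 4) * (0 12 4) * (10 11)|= 7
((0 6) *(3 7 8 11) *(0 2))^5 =(0 2 6)(3 7 8 11)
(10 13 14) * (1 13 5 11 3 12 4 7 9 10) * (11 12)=(1 13 14)(3 11)(4 7 9 10 5 12)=[0, 13, 2, 11, 7, 12, 6, 9, 8, 10, 5, 3, 4, 14, 1]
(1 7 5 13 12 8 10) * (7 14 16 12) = (1 14 16 12 8 10)(5 13 7) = [0, 14, 2, 3, 4, 13, 6, 5, 10, 9, 1, 11, 8, 7, 16, 15, 12]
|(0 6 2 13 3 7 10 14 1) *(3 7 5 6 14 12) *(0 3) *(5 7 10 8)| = |(0 14 1 3 7 8 5 6 2 13 10 12)| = 12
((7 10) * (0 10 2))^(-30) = (0 7)(2 10)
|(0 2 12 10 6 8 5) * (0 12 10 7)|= 8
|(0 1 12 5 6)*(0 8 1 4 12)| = 7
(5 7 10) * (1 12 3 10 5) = (1 12 3 10)(5 7) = [0, 12, 2, 10, 4, 7, 6, 5, 8, 9, 1, 11, 3]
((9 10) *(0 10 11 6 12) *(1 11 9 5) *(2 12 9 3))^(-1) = (0 12 2 3 9 6 11 1 5 10)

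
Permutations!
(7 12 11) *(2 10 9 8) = (2 10 9 8)(7 12 11) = [0, 1, 10, 3, 4, 5, 6, 12, 2, 8, 9, 7, 11]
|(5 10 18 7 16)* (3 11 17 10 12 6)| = |(3 11 17 10 18 7 16 5 12 6)| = 10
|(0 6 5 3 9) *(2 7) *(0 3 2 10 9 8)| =|(0 6 5 2 7 10 9 3 8)| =9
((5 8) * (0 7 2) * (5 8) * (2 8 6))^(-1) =((0 7 8 6 2))^(-1) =(0 2 6 8 7)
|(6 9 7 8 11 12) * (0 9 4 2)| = 9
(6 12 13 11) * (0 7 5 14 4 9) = [7, 1, 2, 3, 9, 14, 12, 5, 8, 0, 10, 6, 13, 11, 4] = (0 7 5 14 4 9)(6 12 13 11)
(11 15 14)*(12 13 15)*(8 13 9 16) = (8 13 15 14 11 12 9 16) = [0, 1, 2, 3, 4, 5, 6, 7, 13, 16, 10, 12, 9, 15, 11, 14, 8]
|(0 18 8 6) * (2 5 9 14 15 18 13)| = |(0 13 2 5 9 14 15 18 8 6)| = 10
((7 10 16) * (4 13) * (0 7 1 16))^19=((0 7 10)(1 16)(4 13))^19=(0 7 10)(1 16)(4 13)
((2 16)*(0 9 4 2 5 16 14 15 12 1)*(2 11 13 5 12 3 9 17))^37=(0 13 15 1 11 14 12 4 2 16 9 17 5 3)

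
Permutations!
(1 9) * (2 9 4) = [0, 4, 9, 3, 2, 5, 6, 7, 8, 1] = (1 4 2 9)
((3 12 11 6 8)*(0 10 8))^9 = (0 8 12 6 10 3 11)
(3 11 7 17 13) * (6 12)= (3 11 7 17 13)(6 12)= [0, 1, 2, 11, 4, 5, 12, 17, 8, 9, 10, 7, 6, 3, 14, 15, 16, 13]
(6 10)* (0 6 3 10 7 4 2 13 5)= (0 6 7 4 2 13 5)(3 10)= [6, 1, 13, 10, 2, 0, 7, 4, 8, 9, 3, 11, 12, 5]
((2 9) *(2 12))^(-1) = (2 12 9)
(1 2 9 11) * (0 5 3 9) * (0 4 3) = [5, 2, 4, 9, 3, 0, 6, 7, 8, 11, 10, 1] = (0 5)(1 2 4 3 9 11)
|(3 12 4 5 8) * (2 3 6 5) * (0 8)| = 4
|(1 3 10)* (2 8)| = |(1 3 10)(2 8)| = 6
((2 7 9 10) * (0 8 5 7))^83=((0 8 5 7 9 10 2))^83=(0 2 10 9 7 5 8)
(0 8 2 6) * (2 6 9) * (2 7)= [8, 1, 9, 3, 4, 5, 0, 2, 6, 7]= (0 8 6)(2 9 7)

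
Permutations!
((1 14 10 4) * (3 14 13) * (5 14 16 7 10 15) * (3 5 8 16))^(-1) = ((1 13 5 14 15 8 16 7 10 4))^(-1) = (1 4 10 7 16 8 15 14 5 13)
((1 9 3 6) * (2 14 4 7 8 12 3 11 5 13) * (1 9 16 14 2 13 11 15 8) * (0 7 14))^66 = (0 1)(7 16)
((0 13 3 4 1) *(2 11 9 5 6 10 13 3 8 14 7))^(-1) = ((0 3 4 1)(2 11 9 5 6 10 13 8 14 7))^(-1) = (0 1 4 3)(2 7 14 8 13 10 6 5 9 11)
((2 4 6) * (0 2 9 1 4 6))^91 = ((0 2 6 9 1 4))^91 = (0 2 6 9 1 4)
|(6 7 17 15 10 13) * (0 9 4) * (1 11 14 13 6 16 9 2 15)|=14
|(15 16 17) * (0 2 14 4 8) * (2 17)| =8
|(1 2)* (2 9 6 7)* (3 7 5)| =|(1 9 6 5 3 7 2)| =7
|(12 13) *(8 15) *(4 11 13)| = |(4 11 13 12)(8 15)| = 4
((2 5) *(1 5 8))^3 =(1 8 2 5)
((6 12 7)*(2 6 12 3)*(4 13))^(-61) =((2 6 3)(4 13)(7 12))^(-61) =(2 3 6)(4 13)(7 12)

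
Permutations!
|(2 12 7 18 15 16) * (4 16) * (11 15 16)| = |(2 12 7 18 16)(4 11 15)| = 15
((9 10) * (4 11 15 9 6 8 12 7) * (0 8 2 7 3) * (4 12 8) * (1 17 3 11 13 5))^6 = ((0 4 13 5 1 17 3)(2 7 12 11 15 9 10 6))^6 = (0 3 17 1 5 13 4)(2 10 15 12)(6 9 11 7)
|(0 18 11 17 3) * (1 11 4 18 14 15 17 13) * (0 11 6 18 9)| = 12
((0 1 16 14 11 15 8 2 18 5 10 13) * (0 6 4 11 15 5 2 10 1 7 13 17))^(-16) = ((0 7 13 6 4 11 5 1 16 14 15 8 10 17)(2 18))^(-16) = (18)(0 10 15 16 5 4 13)(1 11 6 7 17 8 14)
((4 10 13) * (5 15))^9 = ((4 10 13)(5 15))^9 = (5 15)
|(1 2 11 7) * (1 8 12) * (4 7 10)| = |(1 2 11 10 4 7 8 12)| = 8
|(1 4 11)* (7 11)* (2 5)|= 4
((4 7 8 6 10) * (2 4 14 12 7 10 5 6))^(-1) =((2 4 10 14 12 7 8)(5 6))^(-1) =(2 8 7 12 14 10 4)(5 6)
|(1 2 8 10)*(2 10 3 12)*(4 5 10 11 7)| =|(1 11 7 4 5 10)(2 8 3 12)| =12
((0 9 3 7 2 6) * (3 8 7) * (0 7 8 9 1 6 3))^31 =(9)(0 1 6 7 2 3)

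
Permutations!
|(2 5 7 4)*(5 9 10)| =6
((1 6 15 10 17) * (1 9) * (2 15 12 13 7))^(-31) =((1 6 12 13 7 2 15 10 17 9))^(-31) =(1 9 17 10 15 2 7 13 12 6)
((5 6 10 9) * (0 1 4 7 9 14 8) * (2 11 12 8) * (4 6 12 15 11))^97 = ((0 1 6 10 14 2 4 7 9 5 12 8)(11 15))^97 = (0 1 6 10 14 2 4 7 9 5 12 8)(11 15)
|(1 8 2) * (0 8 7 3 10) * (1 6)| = 8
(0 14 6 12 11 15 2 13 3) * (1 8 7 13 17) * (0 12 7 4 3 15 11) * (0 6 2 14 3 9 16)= (0 3 12 6 7 13 15 14 2 17 1 8 4 9 16)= [3, 8, 17, 12, 9, 5, 7, 13, 4, 16, 10, 11, 6, 15, 2, 14, 0, 1]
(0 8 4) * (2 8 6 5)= (0 6 5 2 8 4)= [6, 1, 8, 3, 0, 2, 5, 7, 4]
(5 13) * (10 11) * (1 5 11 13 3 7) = (1 5 3 7)(10 13 11) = [0, 5, 2, 7, 4, 3, 6, 1, 8, 9, 13, 10, 12, 11]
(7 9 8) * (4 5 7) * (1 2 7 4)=(1 2 7 9 8)(4 5)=[0, 2, 7, 3, 5, 4, 6, 9, 1, 8]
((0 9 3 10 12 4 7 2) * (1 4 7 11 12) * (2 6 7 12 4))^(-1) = (12)(0 2 1 10 3 9)(4 11)(6 7)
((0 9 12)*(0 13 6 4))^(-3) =((0 9 12 13 6 4))^(-3) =(0 13)(4 12)(6 9)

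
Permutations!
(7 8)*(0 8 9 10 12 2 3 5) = (0 8 7 9 10 12 2 3 5) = [8, 1, 3, 5, 4, 0, 6, 9, 7, 10, 12, 11, 2]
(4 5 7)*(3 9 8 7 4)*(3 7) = (3 9 8)(4 5) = [0, 1, 2, 9, 5, 4, 6, 7, 3, 8]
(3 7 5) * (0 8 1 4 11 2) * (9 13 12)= (0 8 1 4 11 2)(3 7 5)(9 13 12)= [8, 4, 0, 7, 11, 3, 6, 5, 1, 13, 10, 2, 9, 12]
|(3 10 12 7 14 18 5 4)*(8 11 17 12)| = 11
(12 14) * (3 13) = (3 13)(12 14) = [0, 1, 2, 13, 4, 5, 6, 7, 8, 9, 10, 11, 14, 3, 12]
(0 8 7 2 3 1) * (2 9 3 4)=[8, 0, 4, 1, 2, 5, 6, 9, 7, 3]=(0 8 7 9 3 1)(2 4)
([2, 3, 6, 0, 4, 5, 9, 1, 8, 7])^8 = (0 2 6 9 7 1 3)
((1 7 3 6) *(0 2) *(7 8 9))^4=((0 2)(1 8 9 7 3 6))^4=(1 3 9)(6 7 8)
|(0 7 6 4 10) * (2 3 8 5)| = 20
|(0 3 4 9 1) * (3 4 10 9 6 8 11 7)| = 10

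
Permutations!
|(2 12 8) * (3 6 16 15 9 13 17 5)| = 24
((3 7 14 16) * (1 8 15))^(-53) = (1 8 15)(3 16 14 7)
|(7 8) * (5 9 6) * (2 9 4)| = |(2 9 6 5 4)(7 8)| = 10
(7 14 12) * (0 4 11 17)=[4, 1, 2, 3, 11, 5, 6, 14, 8, 9, 10, 17, 7, 13, 12, 15, 16, 0]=(0 4 11 17)(7 14 12)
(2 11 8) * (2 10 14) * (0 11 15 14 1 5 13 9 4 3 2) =(0 11 8 10 1 5 13 9 4 3 2 15 14) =[11, 5, 15, 2, 3, 13, 6, 7, 10, 4, 1, 8, 12, 9, 0, 14]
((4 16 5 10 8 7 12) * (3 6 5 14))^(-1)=(3 14 16 4 12 7 8 10 5 6)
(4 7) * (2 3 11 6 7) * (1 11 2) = (1 11 6 7 4)(2 3) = [0, 11, 3, 2, 1, 5, 7, 4, 8, 9, 10, 6]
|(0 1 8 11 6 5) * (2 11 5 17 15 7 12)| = |(0 1 8 5)(2 11 6 17 15 7 12)| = 28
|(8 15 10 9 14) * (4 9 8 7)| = |(4 9 14 7)(8 15 10)| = 12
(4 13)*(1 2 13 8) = (1 2 13 4 8) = [0, 2, 13, 3, 8, 5, 6, 7, 1, 9, 10, 11, 12, 4]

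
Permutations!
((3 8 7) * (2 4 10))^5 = ((2 4 10)(3 8 7))^5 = (2 10 4)(3 7 8)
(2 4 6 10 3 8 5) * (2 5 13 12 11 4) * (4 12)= (3 8 13 4 6 10)(11 12)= [0, 1, 2, 8, 6, 5, 10, 7, 13, 9, 3, 12, 11, 4]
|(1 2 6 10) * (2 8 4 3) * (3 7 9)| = |(1 8 4 7 9 3 2 6 10)| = 9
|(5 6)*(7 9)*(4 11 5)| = |(4 11 5 6)(7 9)| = 4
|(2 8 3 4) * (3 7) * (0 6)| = |(0 6)(2 8 7 3 4)| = 10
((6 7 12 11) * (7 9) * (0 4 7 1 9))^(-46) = (0 7 11)(4 12 6)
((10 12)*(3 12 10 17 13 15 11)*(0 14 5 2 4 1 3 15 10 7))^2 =(0 5 4 3 17 10)(1 12 13 7 14 2)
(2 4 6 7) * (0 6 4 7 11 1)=[6, 0, 7, 3, 4, 5, 11, 2, 8, 9, 10, 1]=(0 6 11 1)(2 7)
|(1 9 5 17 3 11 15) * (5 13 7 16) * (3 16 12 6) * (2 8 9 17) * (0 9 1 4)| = |(0 9 13 7 12 6 3 11 15 4)(1 17 16 5 2 8)| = 30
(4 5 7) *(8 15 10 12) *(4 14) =(4 5 7 14)(8 15 10 12) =[0, 1, 2, 3, 5, 7, 6, 14, 15, 9, 12, 11, 8, 13, 4, 10]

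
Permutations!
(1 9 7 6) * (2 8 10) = (1 9 7 6)(2 8 10) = [0, 9, 8, 3, 4, 5, 1, 6, 10, 7, 2]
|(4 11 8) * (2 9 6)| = 3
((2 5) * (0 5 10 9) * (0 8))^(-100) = (0 2 9)(5 10 8) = ((0 5 2 10 9 8))^(-100)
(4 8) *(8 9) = (4 9 8) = [0, 1, 2, 3, 9, 5, 6, 7, 4, 8]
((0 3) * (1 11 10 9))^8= ((0 3)(1 11 10 9))^8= (11)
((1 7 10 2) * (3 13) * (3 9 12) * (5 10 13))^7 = ((1 7 13 9 12 3 5 10 2))^7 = (1 10 3 9 7 2 5 12 13)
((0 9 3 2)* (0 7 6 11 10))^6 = (0 11 7 3)(2 9 10 6)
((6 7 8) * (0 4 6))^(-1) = ((0 4 6 7 8))^(-1) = (0 8 7 6 4)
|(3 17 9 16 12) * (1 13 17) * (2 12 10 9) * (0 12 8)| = 24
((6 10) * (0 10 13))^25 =((0 10 6 13))^25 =(0 10 6 13)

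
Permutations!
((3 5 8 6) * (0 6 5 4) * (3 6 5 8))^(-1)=((8)(0 5 3 4))^(-1)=(8)(0 4 3 5)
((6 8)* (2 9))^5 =(2 9)(6 8)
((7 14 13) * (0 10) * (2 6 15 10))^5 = ((0 2 6 15 10)(7 14 13))^5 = (15)(7 13 14)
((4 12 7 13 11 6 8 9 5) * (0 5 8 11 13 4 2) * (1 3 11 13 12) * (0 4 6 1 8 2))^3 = (0 5)(2 9 8 4)(6 7 12 13)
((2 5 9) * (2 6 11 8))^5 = (2 8 11 6 9 5)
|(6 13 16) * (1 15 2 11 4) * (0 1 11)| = 12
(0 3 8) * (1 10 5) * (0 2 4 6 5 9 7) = (0 3 8 2 4 6 5 1 10 9 7) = [3, 10, 4, 8, 6, 1, 5, 0, 2, 7, 9]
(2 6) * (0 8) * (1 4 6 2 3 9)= (0 8)(1 4 6 3 9)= [8, 4, 2, 9, 6, 5, 3, 7, 0, 1]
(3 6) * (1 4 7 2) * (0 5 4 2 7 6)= (7)(0 5 4 6 3)(1 2)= [5, 2, 1, 0, 6, 4, 3, 7]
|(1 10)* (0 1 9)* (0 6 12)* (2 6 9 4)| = 7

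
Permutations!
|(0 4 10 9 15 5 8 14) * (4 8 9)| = 6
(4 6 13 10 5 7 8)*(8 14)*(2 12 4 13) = (2 12 4 6)(5 7 14 8 13 10) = [0, 1, 12, 3, 6, 7, 2, 14, 13, 9, 5, 11, 4, 10, 8]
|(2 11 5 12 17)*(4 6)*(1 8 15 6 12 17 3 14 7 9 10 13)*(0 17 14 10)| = |(0 17 2 11 5 14 7 9)(1 8 15 6 4 12 3 10 13)| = 72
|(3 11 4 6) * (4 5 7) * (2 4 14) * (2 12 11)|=20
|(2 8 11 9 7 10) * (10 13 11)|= |(2 8 10)(7 13 11 9)|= 12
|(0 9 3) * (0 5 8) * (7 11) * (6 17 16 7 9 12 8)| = 24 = |(0 12 8)(3 5 6 17 16 7 11 9)|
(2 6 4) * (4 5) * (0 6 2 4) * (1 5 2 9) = [6, 5, 9, 3, 4, 0, 2, 7, 8, 1] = (0 6 2 9 1 5)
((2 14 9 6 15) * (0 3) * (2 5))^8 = (2 9 15)(5 14 6)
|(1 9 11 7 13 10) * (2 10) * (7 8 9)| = |(1 7 13 2 10)(8 9 11)| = 15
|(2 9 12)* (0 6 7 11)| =|(0 6 7 11)(2 9 12)| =12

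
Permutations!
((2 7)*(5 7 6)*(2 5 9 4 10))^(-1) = ((2 6 9 4 10)(5 7))^(-1) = (2 10 4 9 6)(5 7)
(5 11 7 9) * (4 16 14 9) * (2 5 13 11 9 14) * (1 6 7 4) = (1 6 7)(2 5 9 13 11 4 16) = [0, 6, 5, 3, 16, 9, 7, 1, 8, 13, 10, 4, 12, 11, 14, 15, 2]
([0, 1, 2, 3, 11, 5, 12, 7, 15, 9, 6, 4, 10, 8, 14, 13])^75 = [0, 1, 2, 3, 11, 5, 6, 7, 8, 9, 10, 4, 12, 13, 14, 15]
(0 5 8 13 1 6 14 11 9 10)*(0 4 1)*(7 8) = (0 5 7 8 13)(1 6 14 11 9 10 4) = [5, 6, 2, 3, 1, 7, 14, 8, 13, 10, 4, 9, 12, 0, 11]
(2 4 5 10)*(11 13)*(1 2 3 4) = (1 2)(3 4 5 10)(11 13) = [0, 2, 1, 4, 5, 10, 6, 7, 8, 9, 3, 13, 12, 11]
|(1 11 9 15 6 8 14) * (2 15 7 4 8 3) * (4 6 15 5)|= 11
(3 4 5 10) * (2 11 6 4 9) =(2 11 6 4 5 10 3 9) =[0, 1, 11, 9, 5, 10, 4, 7, 8, 2, 3, 6]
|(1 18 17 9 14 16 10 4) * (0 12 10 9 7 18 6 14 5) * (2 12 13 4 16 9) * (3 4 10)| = |(0 13 10 16 2 12 3 4 1 6 14 9 5)(7 18 17)| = 39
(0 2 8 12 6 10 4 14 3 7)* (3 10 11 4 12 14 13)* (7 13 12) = (0 2 8 14 10 7)(3 13)(4 12 6 11) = [2, 1, 8, 13, 12, 5, 11, 0, 14, 9, 7, 4, 6, 3, 10]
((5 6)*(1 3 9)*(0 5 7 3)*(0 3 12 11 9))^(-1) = ((0 5 6 7 12 11 9 1 3))^(-1) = (0 3 1 9 11 12 7 6 5)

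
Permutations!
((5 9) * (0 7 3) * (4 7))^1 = ((0 4 7 3)(5 9))^1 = (0 4 7 3)(5 9)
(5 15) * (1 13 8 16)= (1 13 8 16)(5 15)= [0, 13, 2, 3, 4, 15, 6, 7, 16, 9, 10, 11, 12, 8, 14, 5, 1]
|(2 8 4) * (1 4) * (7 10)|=|(1 4 2 8)(7 10)|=4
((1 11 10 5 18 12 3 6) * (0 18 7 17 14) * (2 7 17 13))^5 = (0 1 14 6 17 3 5 12 10 18 11)(2 13 7)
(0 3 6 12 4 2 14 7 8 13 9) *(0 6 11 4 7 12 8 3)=(2 14 12 7 3 11 4)(6 8 13 9)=[0, 1, 14, 11, 2, 5, 8, 3, 13, 6, 10, 4, 7, 9, 12]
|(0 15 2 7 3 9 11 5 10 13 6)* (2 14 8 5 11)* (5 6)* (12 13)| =20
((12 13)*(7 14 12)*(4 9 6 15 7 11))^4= (4 7 11 15 13 6 12 9 14)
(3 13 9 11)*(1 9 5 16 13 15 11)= (1 9)(3 15 11)(5 16 13)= [0, 9, 2, 15, 4, 16, 6, 7, 8, 1, 10, 3, 12, 5, 14, 11, 13]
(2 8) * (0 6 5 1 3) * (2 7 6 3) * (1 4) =(0 3)(1 2 8 7 6 5 4) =[3, 2, 8, 0, 1, 4, 5, 6, 7]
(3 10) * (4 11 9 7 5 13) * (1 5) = (1 5 13 4 11 9 7)(3 10) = [0, 5, 2, 10, 11, 13, 6, 1, 8, 7, 3, 9, 12, 4]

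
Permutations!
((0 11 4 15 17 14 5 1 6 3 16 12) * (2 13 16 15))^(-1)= (0 12 16 13 2 4 11)(1 5 14 17 15 3 6)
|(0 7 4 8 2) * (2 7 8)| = |(0 8 7 4 2)| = 5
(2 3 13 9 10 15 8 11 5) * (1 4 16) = (1 4 16)(2 3 13 9 10 15 8 11 5) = [0, 4, 3, 13, 16, 2, 6, 7, 11, 10, 15, 5, 12, 9, 14, 8, 1]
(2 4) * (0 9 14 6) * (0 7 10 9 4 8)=[4, 1, 8, 3, 2, 5, 7, 10, 0, 14, 9, 11, 12, 13, 6]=(0 4 2 8)(6 7 10 9 14)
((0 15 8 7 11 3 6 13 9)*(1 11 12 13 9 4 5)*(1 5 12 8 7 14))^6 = ((0 15 7 8 14 1 11 3 6 9)(4 12 13))^6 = (0 11 7 6 14)(1 15 3 8 9)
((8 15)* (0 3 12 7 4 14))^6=(15)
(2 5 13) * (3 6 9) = (2 5 13)(3 6 9) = [0, 1, 5, 6, 4, 13, 9, 7, 8, 3, 10, 11, 12, 2]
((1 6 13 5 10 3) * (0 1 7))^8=((0 1 6 13 5 10 3 7))^8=(13)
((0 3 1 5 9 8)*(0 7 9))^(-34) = ((0 3 1 5)(7 9 8))^(-34) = (0 1)(3 5)(7 8 9)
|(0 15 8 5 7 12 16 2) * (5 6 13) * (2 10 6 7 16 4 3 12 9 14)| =105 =|(0 15 8 7 9 14 2)(3 12 4)(5 16 10 6 13)|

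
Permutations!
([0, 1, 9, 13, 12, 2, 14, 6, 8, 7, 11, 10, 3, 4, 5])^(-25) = [0, 1, 5, 12, 13, 14, 7, 9, 8, 2, 11, 10, 4, 3, 6]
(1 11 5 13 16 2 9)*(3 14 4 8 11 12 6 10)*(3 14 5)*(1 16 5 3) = [0, 12, 9, 3, 8, 13, 10, 7, 11, 16, 14, 1, 6, 5, 4, 15, 2] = (1 12 6 10 14 4 8 11)(2 9 16)(5 13)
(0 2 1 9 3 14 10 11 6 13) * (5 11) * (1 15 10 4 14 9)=(0 2 15 10 5 11 6 13)(3 9)(4 14)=[2, 1, 15, 9, 14, 11, 13, 7, 8, 3, 5, 6, 12, 0, 4, 10]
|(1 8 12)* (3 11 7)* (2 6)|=6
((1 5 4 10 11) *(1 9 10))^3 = (11) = ((1 5 4)(9 10 11))^3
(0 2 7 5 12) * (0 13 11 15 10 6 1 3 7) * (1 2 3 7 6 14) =[3, 7, 0, 6, 4, 12, 2, 5, 8, 9, 14, 15, 13, 11, 1, 10] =(0 3 6 2)(1 7 5 12 13 11 15 10 14)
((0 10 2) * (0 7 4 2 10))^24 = (10)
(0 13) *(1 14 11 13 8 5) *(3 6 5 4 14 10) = [8, 10, 2, 6, 14, 1, 5, 7, 4, 9, 3, 13, 12, 0, 11] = (0 8 4 14 11 13)(1 10 3 6 5)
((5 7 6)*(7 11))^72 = (11)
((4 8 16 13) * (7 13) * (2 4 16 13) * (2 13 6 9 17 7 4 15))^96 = (17)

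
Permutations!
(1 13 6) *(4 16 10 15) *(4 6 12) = (1 13 12 4 16 10 15 6) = [0, 13, 2, 3, 16, 5, 1, 7, 8, 9, 15, 11, 4, 12, 14, 6, 10]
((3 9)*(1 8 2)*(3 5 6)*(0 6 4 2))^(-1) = (0 8 1 2 4 5 9 3 6)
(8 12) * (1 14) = (1 14)(8 12) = [0, 14, 2, 3, 4, 5, 6, 7, 12, 9, 10, 11, 8, 13, 1]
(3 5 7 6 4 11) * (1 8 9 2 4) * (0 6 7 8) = [6, 0, 4, 5, 11, 8, 1, 7, 9, 2, 10, 3] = (0 6 1)(2 4 11 3 5 8 9)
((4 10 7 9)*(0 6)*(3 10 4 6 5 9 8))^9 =((0 5 9 6)(3 10 7 8))^9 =(0 5 9 6)(3 10 7 8)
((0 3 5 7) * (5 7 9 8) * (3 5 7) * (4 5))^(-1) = ((0 4 5 9 8 7))^(-1) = (0 7 8 9 5 4)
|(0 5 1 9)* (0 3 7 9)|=3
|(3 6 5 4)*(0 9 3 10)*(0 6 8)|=4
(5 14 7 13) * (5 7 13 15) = (5 14 13 7 15) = [0, 1, 2, 3, 4, 14, 6, 15, 8, 9, 10, 11, 12, 7, 13, 5]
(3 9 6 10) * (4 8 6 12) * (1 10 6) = (1 10 3 9 12 4 8) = [0, 10, 2, 9, 8, 5, 6, 7, 1, 12, 3, 11, 4]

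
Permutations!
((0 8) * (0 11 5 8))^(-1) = ((5 8 11))^(-1) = (5 11 8)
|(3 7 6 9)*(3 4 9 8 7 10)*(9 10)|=12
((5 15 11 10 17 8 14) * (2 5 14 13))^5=(2 17 15 13 10 5 8 11)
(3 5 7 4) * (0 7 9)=(0 7 4 3 5 9)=[7, 1, 2, 5, 3, 9, 6, 4, 8, 0]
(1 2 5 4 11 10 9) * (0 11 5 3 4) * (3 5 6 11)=(0 3 4 6 11 10 9 1 2 5)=[3, 2, 5, 4, 6, 0, 11, 7, 8, 1, 9, 10]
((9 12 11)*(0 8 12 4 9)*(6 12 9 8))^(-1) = ((0 6 12 11)(4 8 9))^(-1) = (0 11 12 6)(4 9 8)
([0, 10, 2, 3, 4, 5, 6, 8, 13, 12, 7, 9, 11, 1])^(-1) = [0, 13, 2, 3, 4, 5, 6, 10, 7, 11, 1, 12, 9, 8]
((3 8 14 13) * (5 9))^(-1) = (3 13 14 8)(5 9)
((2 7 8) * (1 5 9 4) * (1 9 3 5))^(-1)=(2 8 7)(3 5)(4 9)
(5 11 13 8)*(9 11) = [0, 1, 2, 3, 4, 9, 6, 7, 5, 11, 10, 13, 12, 8] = (5 9 11 13 8)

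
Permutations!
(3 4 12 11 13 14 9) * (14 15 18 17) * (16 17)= [0, 1, 2, 4, 12, 5, 6, 7, 8, 3, 10, 13, 11, 15, 9, 18, 17, 14, 16]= (3 4 12 11 13 15 18 16 17 14 9)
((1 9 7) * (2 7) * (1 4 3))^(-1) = (1 3 4 7 2 9)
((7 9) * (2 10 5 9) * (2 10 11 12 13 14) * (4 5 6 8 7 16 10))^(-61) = ((2 11 12 13 14)(4 5 9 16 10 6 8 7))^(-61) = (2 14 13 12 11)(4 16 8 5 10 7 9 6)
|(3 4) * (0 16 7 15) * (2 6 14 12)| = 4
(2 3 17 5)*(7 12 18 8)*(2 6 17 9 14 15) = (2 3 9 14 15)(5 6 17)(7 12 18 8) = [0, 1, 3, 9, 4, 6, 17, 12, 7, 14, 10, 11, 18, 13, 15, 2, 16, 5, 8]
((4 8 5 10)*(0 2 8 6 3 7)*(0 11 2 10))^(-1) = ((0 10 4 6 3 7 11 2 8 5))^(-1) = (0 5 8 2 11 7 3 6 4 10)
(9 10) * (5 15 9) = (5 15 9 10) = [0, 1, 2, 3, 4, 15, 6, 7, 8, 10, 5, 11, 12, 13, 14, 9]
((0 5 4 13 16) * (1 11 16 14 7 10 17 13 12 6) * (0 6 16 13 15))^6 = (0 1 17 16 7 4 13)(5 11 15 6 10 12 14)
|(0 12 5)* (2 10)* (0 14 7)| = 10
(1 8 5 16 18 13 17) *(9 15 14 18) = (1 8 5 16 9 15 14 18 13 17) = [0, 8, 2, 3, 4, 16, 6, 7, 5, 15, 10, 11, 12, 17, 18, 14, 9, 1, 13]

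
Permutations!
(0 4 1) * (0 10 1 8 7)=(0 4 8 7)(1 10)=[4, 10, 2, 3, 8, 5, 6, 0, 7, 9, 1]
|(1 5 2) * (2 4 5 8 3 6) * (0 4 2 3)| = 6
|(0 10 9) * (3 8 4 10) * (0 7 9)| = 10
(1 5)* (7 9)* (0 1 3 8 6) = (0 1 5 3 8 6)(7 9) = [1, 5, 2, 8, 4, 3, 0, 9, 6, 7]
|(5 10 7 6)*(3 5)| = 5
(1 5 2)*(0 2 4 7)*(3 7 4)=(0 2 1 5 3 7)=[2, 5, 1, 7, 4, 3, 6, 0]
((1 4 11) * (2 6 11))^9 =(1 11 6 2 4)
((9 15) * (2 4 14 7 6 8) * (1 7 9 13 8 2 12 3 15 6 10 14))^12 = ((1 7 10 14 9 6 2 4)(3 15 13 8 12))^12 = (1 9)(2 10)(3 13 12 15 8)(4 14)(6 7)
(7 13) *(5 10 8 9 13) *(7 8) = (5 10 7)(8 9 13) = [0, 1, 2, 3, 4, 10, 6, 5, 9, 13, 7, 11, 12, 8]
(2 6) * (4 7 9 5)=(2 6)(4 7 9 5)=[0, 1, 6, 3, 7, 4, 2, 9, 8, 5]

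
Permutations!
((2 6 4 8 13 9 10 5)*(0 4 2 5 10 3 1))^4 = ((0 4 8 13 9 3 1)(2 6))^4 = (0 9 4 3 8 1 13)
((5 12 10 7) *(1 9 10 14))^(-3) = (1 5 9 12 10 14 7)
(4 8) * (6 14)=(4 8)(6 14)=[0, 1, 2, 3, 8, 5, 14, 7, 4, 9, 10, 11, 12, 13, 6]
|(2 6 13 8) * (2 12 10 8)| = |(2 6 13)(8 12 10)| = 3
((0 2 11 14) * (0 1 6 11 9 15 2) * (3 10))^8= (2 15 9)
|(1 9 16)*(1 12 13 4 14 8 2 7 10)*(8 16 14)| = 11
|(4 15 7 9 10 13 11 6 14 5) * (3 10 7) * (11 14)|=|(3 10 13 14 5 4 15)(6 11)(7 9)|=14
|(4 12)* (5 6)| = 2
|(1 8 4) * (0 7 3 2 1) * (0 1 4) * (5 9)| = |(0 7 3 2 4 1 8)(5 9)| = 14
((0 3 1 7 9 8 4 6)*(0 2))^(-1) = (0 2 6 4 8 9 7 1 3)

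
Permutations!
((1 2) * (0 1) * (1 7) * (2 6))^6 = (0 7 1 6 2)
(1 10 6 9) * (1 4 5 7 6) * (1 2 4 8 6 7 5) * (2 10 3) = (10)(1 3 2 4)(6 9 8) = [0, 3, 4, 2, 1, 5, 9, 7, 6, 8, 10]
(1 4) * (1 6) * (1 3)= (1 4 6 3)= [0, 4, 2, 1, 6, 5, 3]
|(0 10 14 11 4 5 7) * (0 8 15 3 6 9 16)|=|(0 10 14 11 4 5 7 8 15 3 6 9 16)|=13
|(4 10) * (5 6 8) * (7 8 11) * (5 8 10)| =|(4 5 6 11 7 10)| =6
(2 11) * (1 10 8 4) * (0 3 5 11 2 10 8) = (0 3 5 11 10)(1 8 4) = [3, 8, 2, 5, 1, 11, 6, 7, 4, 9, 0, 10]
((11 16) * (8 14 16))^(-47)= ((8 14 16 11))^(-47)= (8 14 16 11)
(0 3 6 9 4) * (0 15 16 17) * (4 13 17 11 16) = (0 3 6 9 13 17)(4 15)(11 16) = [3, 1, 2, 6, 15, 5, 9, 7, 8, 13, 10, 16, 12, 17, 14, 4, 11, 0]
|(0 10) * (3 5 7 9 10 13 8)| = 8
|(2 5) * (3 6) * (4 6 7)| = 4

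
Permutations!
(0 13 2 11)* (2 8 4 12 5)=[13, 1, 11, 3, 12, 2, 6, 7, 4, 9, 10, 0, 5, 8]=(0 13 8 4 12 5 2 11)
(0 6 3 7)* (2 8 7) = (0 6 3 2 8 7) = [6, 1, 8, 2, 4, 5, 3, 0, 7]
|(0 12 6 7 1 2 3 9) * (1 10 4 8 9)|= |(0 12 6 7 10 4 8 9)(1 2 3)|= 24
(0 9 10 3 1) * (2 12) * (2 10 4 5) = (0 9 4 5 2 12 10 3 1) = [9, 0, 12, 1, 5, 2, 6, 7, 8, 4, 3, 11, 10]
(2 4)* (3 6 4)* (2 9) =(2 3 6 4 9) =[0, 1, 3, 6, 9, 5, 4, 7, 8, 2]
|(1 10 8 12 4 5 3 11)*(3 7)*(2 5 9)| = 11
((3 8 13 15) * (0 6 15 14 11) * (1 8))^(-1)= (0 11 14 13 8 1 3 15 6)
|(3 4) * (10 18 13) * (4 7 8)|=|(3 7 8 4)(10 18 13)|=12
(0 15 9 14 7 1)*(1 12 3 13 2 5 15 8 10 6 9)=[8, 0, 5, 13, 4, 15, 9, 12, 10, 14, 6, 11, 3, 2, 7, 1]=(0 8 10 6 9 14 7 12 3 13 2 5 15 1)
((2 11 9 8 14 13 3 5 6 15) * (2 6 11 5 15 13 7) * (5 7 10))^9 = ((2 7)(3 15 6 13)(5 11 9 8 14 10))^9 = (2 7)(3 15 6 13)(5 8)(9 10)(11 14)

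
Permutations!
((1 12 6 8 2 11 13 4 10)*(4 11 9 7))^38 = ((1 12 6 8 2 9 7 4 10)(11 13))^38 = (13)(1 6 2 7 10 12 8 9 4)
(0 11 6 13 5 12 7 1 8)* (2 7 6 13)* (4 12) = (0 11 13 5 4 12 6 2 7 1 8) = [11, 8, 7, 3, 12, 4, 2, 1, 0, 9, 10, 13, 6, 5]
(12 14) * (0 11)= (0 11)(12 14)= [11, 1, 2, 3, 4, 5, 6, 7, 8, 9, 10, 0, 14, 13, 12]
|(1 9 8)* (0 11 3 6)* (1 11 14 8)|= 6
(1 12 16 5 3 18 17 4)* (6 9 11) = (1 12 16 5 3 18 17 4)(6 9 11) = [0, 12, 2, 18, 1, 3, 9, 7, 8, 11, 10, 6, 16, 13, 14, 15, 5, 4, 17]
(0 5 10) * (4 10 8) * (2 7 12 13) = (0 5 8 4 10)(2 7 12 13) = [5, 1, 7, 3, 10, 8, 6, 12, 4, 9, 0, 11, 13, 2]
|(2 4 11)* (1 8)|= 6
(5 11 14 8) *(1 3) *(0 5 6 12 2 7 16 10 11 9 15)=(0 5 9 15)(1 3)(2 7 16 10 11 14 8 6 12)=[5, 3, 7, 1, 4, 9, 12, 16, 6, 15, 11, 14, 2, 13, 8, 0, 10]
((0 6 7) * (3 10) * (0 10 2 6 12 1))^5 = (0 1 12)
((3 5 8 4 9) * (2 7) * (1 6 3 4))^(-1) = ((1 6 3 5 8)(2 7)(4 9))^(-1) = (1 8 5 3 6)(2 7)(4 9)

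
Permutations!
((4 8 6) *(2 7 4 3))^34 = (2 6 4)(3 8 7)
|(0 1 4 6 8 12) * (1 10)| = |(0 10 1 4 6 8 12)| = 7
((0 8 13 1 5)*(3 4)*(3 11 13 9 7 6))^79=((0 8 9 7 6 3 4 11 13 1 5))^79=(0 9 6 4 13 5 8 7 3 11 1)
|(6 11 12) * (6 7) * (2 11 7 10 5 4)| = 6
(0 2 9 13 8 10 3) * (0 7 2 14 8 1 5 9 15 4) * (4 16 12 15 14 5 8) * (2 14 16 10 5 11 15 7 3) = [11, 8, 16, 3, 0, 9, 6, 14, 5, 13, 2, 15, 7, 1, 4, 10, 12] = (0 11 15 10 2 16 12 7 14 4)(1 8 5 9 13)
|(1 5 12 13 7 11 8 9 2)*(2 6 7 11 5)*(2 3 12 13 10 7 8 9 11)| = |(1 3 12 10 7 5 13 2)(6 8 11 9)| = 8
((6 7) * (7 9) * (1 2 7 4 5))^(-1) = ((1 2 7 6 9 4 5))^(-1) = (1 5 4 9 6 7 2)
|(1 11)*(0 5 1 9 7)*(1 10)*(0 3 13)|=|(0 5 10 1 11 9 7 3 13)|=9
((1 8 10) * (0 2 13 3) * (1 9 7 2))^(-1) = (0 3 13 2 7 9 10 8 1)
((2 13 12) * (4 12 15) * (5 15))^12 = ((2 13 5 15 4 12))^12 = (15)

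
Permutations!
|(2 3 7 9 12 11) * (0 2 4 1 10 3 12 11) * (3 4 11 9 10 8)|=|(0 2 12)(1 8 3 7 10 4)|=6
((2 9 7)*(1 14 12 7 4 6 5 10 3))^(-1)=((1 14 12 7 2 9 4 6 5 10 3))^(-1)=(1 3 10 5 6 4 9 2 7 12 14)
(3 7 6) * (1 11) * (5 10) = (1 11)(3 7 6)(5 10) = [0, 11, 2, 7, 4, 10, 3, 6, 8, 9, 5, 1]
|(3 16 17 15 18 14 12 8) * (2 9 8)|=10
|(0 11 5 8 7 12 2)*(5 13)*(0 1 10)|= |(0 11 13 5 8 7 12 2 1 10)|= 10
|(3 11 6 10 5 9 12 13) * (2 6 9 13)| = |(2 6 10 5 13 3 11 9 12)| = 9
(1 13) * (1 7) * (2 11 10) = [0, 13, 11, 3, 4, 5, 6, 1, 8, 9, 2, 10, 12, 7] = (1 13 7)(2 11 10)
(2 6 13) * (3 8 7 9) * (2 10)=(2 6 13 10)(3 8 7 9)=[0, 1, 6, 8, 4, 5, 13, 9, 7, 3, 2, 11, 12, 10]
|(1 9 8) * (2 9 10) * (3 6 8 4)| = 8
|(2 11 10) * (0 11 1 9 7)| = |(0 11 10 2 1 9 7)| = 7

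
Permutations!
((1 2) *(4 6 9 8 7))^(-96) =(4 7 8 9 6)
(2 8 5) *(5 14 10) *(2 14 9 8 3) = [0, 1, 3, 2, 4, 14, 6, 7, 9, 8, 5, 11, 12, 13, 10] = (2 3)(5 14 10)(8 9)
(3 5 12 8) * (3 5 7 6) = (3 7 6)(5 12 8) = [0, 1, 2, 7, 4, 12, 3, 6, 5, 9, 10, 11, 8]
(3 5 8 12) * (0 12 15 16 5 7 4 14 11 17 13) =[12, 1, 2, 7, 14, 8, 6, 4, 15, 9, 10, 17, 3, 0, 11, 16, 5, 13] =(0 12 3 7 4 14 11 17 13)(5 8 15 16)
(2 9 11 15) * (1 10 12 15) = (1 10 12 15 2 9 11) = [0, 10, 9, 3, 4, 5, 6, 7, 8, 11, 12, 1, 15, 13, 14, 2]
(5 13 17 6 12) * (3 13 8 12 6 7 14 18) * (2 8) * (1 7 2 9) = (1 7 14 18 3 13 17 2 8 12 5 9) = [0, 7, 8, 13, 4, 9, 6, 14, 12, 1, 10, 11, 5, 17, 18, 15, 16, 2, 3]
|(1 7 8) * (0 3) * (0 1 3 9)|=4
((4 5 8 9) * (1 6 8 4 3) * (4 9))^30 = (1 8 5 3 6 4 9)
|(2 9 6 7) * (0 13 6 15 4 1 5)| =10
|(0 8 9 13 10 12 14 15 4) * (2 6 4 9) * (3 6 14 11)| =13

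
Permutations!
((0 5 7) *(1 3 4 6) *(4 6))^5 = (0 7 5)(1 6 3)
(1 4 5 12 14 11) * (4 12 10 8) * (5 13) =(1 12 14 11)(4 13 5 10 8) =[0, 12, 2, 3, 13, 10, 6, 7, 4, 9, 8, 1, 14, 5, 11]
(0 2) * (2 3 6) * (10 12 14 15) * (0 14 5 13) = [3, 1, 14, 6, 4, 13, 2, 7, 8, 9, 12, 11, 5, 0, 15, 10] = (0 3 6 2 14 15 10 12 5 13)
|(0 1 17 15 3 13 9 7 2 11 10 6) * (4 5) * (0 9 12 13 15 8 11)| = |(0 1 17 8 11 10 6 9 7 2)(3 15)(4 5)(12 13)| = 10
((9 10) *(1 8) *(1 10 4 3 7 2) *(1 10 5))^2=(1 5 8)(2 9 3)(4 7 10)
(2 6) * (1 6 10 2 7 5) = [0, 6, 10, 3, 4, 1, 7, 5, 8, 9, 2] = (1 6 7 5)(2 10)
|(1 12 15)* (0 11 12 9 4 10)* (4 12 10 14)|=|(0 11 10)(1 9 12 15)(4 14)|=12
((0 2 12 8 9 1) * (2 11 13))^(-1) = ((0 11 13 2 12 8 9 1))^(-1) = (0 1 9 8 12 2 13 11)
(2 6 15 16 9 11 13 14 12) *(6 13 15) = (2 13 14 12)(9 11 15 16) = [0, 1, 13, 3, 4, 5, 6, 7, 8, 11, 10, 15, 2, 14, 12, 16, 9]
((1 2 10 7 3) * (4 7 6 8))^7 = ((1 2 10 6 8 4 7 3))^7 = (1 3 7 4 8 6 10 2)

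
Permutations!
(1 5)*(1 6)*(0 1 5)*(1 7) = (0 7 1)(5 6) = [7, 0, 2, 3, 4, 6, 5, 1]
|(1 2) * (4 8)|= 2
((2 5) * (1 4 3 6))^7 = ((1 4 3 6)(2 5))^7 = (1 6 3 4)(2 5)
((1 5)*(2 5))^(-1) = (1 5 2) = ((1 2 5))^(-1)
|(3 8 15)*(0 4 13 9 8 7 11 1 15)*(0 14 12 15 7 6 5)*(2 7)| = 44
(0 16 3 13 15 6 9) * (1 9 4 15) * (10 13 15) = (0 16 3 15 6 4 10 13 1 9) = [16, 9, 2, 15, 10, 5, 4, 7, 8, 0, 13, 11, 12, 1, 14, 6, 3]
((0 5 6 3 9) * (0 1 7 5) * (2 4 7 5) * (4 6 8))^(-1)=(1 9 3 6 2 7 4 8 5)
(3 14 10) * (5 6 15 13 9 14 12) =(3 12 5 6 15 13 9 14 10) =[0, 1, 2, 12, 4, 6, 15, 7, 8, 14, 3, 11, 5, 9, 10, 13]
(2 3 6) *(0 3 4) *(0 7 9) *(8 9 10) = [3, 1, 4, 6, 7, 5, 2, 10, 9, 0, 8] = (0 3 6 2 4 7 10 8 9)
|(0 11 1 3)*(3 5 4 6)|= |(0 11 1 5 4 6 3)|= 7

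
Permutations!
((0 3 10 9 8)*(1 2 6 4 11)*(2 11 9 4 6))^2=(11)(0 10 9)(3 4 8)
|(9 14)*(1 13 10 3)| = |(1 13 10 3)(9 14)| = 4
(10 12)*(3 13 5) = (3 13 5)(10 12) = [0, 1, 2, 13, 4, 3, 6, 7, 8, 9, 12, 11, 10, 5]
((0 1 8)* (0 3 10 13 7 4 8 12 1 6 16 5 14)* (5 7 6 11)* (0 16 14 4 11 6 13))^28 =(0 5 6 4 14 8 16 3 7 10 11)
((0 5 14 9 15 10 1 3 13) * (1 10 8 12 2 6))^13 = (0 5 14 9 15 8 12 2 6 1 3 13)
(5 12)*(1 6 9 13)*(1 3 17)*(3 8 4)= (1 6 9 13 8 4 3 17)(5 12)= [0, 6, 2, 17, 3, 12, 9, 7, 4, 13, 10, 11, 5, 8, 14, 15, 16, 1]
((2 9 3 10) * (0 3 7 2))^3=(10)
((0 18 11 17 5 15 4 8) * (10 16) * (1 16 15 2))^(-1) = ((0 18 11 17 5 2 1 16 10 15 4 8))^(-1) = (0 8 4 15 10 16 1 2 5 17 11 18)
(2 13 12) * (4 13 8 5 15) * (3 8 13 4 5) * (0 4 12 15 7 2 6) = (0 4 12 6)(2 13 15 5 7)(3 8) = [4, 1, 13, 8, 12, 7, 0, 2, 3, 9, 10, 11, 6, 15, 14, 5]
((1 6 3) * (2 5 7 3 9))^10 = (1 2 3 9 7 6 5)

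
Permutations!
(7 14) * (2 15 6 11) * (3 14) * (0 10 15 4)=(0 10 15 6 11 2 4)(3 14 7)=[10, 1, 4, 14, 0, 5, 11, 3, 8, 9, 15, 2, 12, 13, 7, 6]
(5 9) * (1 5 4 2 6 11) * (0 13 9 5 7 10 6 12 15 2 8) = (0 13 9 4 8)(1 7 10 6 11)(2 12 15) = [13, 7, 12, 3, 8, 5, 11, 10, 0, 4, 6, 1, 15, 9, 14, 2]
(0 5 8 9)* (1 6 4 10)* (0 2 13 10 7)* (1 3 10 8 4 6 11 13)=(0 5 4 7)(1 11 13 8 9 2)(3 10)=[5, 11, 1, 10, 7, 4, 6, 0, 9, 2, 3, 13, 12, 8]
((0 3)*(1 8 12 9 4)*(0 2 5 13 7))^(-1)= (0 7 13 5 2 3)(1 4 9 12 8)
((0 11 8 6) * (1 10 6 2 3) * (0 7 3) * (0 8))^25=(0 11)(2 8)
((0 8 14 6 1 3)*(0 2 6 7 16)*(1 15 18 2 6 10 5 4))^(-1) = (0 16 7 14 8)(1 4 5 10 2 18 15 6 3)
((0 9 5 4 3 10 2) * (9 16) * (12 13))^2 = ((0 16 9 5 4 3 10 2)(12 13))^2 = (0 9 4 10)(2 16 5 3)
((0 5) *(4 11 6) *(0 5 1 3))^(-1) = (0 3 1)(4 6 11)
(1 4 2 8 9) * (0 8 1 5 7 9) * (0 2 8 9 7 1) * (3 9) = (0 3 9 5 1 4 8 2) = [3, 4, 0, 9, 8, 1, 6, 7, 2, 5]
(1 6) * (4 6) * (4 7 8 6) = (1 7 8 6) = [0, 7, 2, 3, 4, 5, 1, 8, 6]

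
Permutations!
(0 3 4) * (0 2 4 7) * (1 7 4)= (0 3 4 2 1 7)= [3, 7, 1, 4, 2, 5, 6, 0]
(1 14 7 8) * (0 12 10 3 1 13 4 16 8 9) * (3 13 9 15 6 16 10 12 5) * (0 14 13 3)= [5, 13, 2, 1, 10, 0, 16, 15, 9, 14, 3, 11, 12, 4, 7, 6, 8]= (0 5)(1 13 4 10 3)(6 16 8 9 14 7 15)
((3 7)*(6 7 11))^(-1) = ((3 11 6 7))^(-1) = (3 7 6 11)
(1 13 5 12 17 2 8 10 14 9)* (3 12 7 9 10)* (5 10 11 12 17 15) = (1 13 10 14 11 12 15 5 7 9)(2 8 3 17) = [0, 13, 8, 17, 4, 7, 6, 9, 3, 1, 14, 12, 15, 10, 11, 5, 16, 2]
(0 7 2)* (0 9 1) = (0 7 2 9 1) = [7, 0, 9, 3, 4, 5, 6, 2, 8, 1]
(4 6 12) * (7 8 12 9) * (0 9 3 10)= [9, 1, 2, 10, 6, 5, 3, 8, 12, 7, 0, 11, 4]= (0 9 7 8 12 4 6 3 10)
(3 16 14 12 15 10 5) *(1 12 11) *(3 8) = (1 12 15 10 5 8 3 16 14 11) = [0, 12, 2, 16, 4, 8, 6, 7, 3, 9, 5, 1, 15, 13, 11, 10, 14]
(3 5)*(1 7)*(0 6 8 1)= [6, 7, 2, 5, 4, 3, 8, 0, 1]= (0 6 8 1 7)(3 5)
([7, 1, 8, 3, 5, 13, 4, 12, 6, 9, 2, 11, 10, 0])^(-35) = [8, 1, 13, 3, 12, 10, 7, 6, 0, 9, 5, 11, 4, 2]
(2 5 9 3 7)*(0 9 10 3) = (0 9)(2 5 10 3 7) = [9, 1, 5, 7, 4, 10, 6, 2, 8, 0, 3]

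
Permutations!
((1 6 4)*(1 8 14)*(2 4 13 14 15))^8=(15)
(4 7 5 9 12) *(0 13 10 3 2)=(0 13 10 3 2)(4 7 5 9 12)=[13, 1, 0, 2, 7, 9, 6, 5, 8, 12, 3, 11, 4, 10]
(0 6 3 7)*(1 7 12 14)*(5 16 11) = (0 6 3 12 14 1 7)(5 16 11) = [6, 7, 2, 12, 4, 16, 3, 0, 8, 9, 10, 5, 14, 13, 1, 15, 11]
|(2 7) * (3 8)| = 2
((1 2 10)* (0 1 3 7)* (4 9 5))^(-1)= (0 7 3 10 2 1)(4 5 9)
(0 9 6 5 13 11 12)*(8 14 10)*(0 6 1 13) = [9, 13, 2, 3, 4, 0, 5, 7, 14, 1, 8, 12, 6, 11, 10] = (0 9 1 13 11 12 6 5)(8 14 10)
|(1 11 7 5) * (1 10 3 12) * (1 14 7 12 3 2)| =8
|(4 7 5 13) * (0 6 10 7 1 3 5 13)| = 9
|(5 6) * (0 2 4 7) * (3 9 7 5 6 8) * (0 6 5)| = |(0 2 4)(3 9 7 6 5 8)| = 6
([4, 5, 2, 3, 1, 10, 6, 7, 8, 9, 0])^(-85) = [0, 1, 2, 3, 4, 5, 6, 7, 8, 9, 10]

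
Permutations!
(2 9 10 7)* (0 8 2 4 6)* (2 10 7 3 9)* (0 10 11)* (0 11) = (11)(0 8)(3 9 7 4 6 10) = [8, 1, 2, 9, 6, 5, 10, 4, 0, 7, 3, 11]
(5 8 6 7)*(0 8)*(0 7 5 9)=(0 8 6 5 7 9)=[8, 1, 2, 3, 4, 7, 5, 9, 6, 0]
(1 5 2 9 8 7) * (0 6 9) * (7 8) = (0 6 9 7 1 5 2) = [6, 5, 0, 3, 4, 2, 9, 1, 8, 7]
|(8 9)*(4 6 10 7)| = 4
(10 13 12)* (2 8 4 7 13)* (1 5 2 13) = (1 5 2 8 4 7)(10 13 12) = [0, 5, 8, 3, 7, 2, 6, 1, 4, 9, 13, 11, 10, 12]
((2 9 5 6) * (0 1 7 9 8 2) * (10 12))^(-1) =(0 6 5 9 7 1)(2 8)(10 12)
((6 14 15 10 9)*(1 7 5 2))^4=((1 7 5 2)(6 14 15 10 9))^4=(6 9 10 15 14)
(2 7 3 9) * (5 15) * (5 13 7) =[0, 1, 5, 9, 4, 15, 6, 3, 8, 2, 10, 11, 12, 7, 14, 13] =(2 5 15 13 7 3 9)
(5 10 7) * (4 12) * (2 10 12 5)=(2 10 7)(4 5 12)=[0, 1, 10, 3, 5, 12, 6, 2, 8, 9, 7, 11, 4]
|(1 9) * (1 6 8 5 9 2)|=|(1 2)(5 9 6 8)|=4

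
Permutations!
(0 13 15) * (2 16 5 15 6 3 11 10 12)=(0 13 6 3 11 10 12 2 16 5 15)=[13, 1, 16, 11, 4, 15, 3, 7, 8, 9, 12, 10, 2, 6, 14, 0, 5]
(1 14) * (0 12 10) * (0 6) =(0 12 10 6)(1 14) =[12, 14, 2, 3, 4, 5, 0, 7, 8, 9, 6, 11, 10, 13, 1]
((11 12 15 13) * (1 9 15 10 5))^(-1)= (1 5 10 12 11 13 15 9)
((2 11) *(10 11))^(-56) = (2 10 11)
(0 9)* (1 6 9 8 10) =(0 8 10 1 6 9) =[8, 6, 2, 3, 4, 5, 9, 7, 10, 0, 1]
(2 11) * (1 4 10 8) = (1 4 10 8)(2 11) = [0, 4, 11, 3, 10, 5, 6, 7, 1, 9, 8, 2]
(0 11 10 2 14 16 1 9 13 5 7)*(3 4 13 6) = (0 11 10 2 14 16 1 9 6 3 4 13 5 7) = [11, 9, 14, 4, 13, 7, 3, 0, 8, 6, 2, 10, 12, 5, 16, 15, 1]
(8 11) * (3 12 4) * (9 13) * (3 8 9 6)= (3 12 4 8 11 9 13 6)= [0, 1, 2, 12, 8, 5, 3, 7, 11, 13, 10, 9, 4, 6]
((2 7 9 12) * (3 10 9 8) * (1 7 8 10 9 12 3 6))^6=(1 6 8 2 12 10 7)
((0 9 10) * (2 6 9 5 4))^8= (0 5 4 2 6 9 10)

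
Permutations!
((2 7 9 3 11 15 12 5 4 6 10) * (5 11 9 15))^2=((2 7 15 12 11 5 4 6 10)(3 9))^2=(2 15 11 4 10 7 12 5 6)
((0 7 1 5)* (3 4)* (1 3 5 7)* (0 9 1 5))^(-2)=(0 3 1 5 4 7 9)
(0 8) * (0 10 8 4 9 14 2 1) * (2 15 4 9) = (0 9 14 15 4 2 1)(8 10) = [9, 0, 1, 3, 2, 5, 6, 7, 10, 14, 8, 11, 12, 13, 15, 4]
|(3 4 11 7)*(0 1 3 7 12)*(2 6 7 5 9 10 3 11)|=8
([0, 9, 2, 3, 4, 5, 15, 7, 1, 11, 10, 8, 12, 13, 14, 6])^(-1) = [0, 8, 2, 3, 4, 5, 15, 7, 11, 1, 10, 9, 12, 13, 14, 6]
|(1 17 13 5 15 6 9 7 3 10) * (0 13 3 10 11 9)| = 35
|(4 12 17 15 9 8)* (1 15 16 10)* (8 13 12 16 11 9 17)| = 11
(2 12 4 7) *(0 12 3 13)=(0 12 4 7 2 3 13)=[12, 1, 3, 13, 7, 5, 6, 2, 8, 9, 10, 11, 4, 0]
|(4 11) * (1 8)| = |(1 8)(4 11)| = 2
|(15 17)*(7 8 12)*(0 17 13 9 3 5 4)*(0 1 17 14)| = 24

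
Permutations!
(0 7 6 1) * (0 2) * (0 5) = (0 7 6 1 2 5) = [7, 2, 5, 3, 4, 0, 1, 6]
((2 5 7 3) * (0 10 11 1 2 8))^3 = ((0 10 11 1 2 5 7 3 8))^3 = (0 1 7)(2 3 10)(5 8 11)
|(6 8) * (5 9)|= |(5 9)(6 8)|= 2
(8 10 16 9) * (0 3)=[3, 1, 2, 0, 4, 5, 6, 7, 10, 8, 16, 11, 12, 13, 14, 15, 9]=(0 3)(8 10 16 9)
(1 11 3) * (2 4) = [0, 11, 4, 1, 2, 5, 6, 7, 8, 9, 10, 3] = (1 11 3)(2 4)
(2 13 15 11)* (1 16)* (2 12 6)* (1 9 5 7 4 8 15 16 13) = (1 13 16 9 5 7 4 8 15 11 12 6 2) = [0, 13, 1, 3, 8, 7, 2, 4, 15, 5, 10, 12, 6, 16, 14, 11, 9]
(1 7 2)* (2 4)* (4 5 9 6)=(1 7 5 9 6 4 2)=[0, 7, 1, 3, 2, 9, 4, 5, 8, 6]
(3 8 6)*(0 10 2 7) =(0 10 2 7)(3 8 6) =[10, 1, 7, 8, 4, 5, 3, 0, 6, 9, 2]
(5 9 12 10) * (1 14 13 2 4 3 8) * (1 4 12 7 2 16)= (1 14 13 16)(2 12 10 5 9 7)(3 8 4)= [0, 14, 12, 8, 3, 9, 6, 2, 4, 7, 5, 11, 10, 16, 13, 15, 1]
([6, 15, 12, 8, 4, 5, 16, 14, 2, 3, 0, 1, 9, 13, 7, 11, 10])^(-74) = [16, 15, 12, 8, 4, 5, 10, 7, 2, 3, 6, 1, 9, 13, 14, 11, 0]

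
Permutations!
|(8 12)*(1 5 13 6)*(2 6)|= |(1 5 13 2 6)(8 12)|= 10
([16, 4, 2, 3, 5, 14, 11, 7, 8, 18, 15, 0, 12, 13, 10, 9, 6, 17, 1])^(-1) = (0 11 6 16)(1 18 9 15 10 14 5 4)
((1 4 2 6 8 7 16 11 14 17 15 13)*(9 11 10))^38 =(1 14 16 2 15 9 8)(4 17 10 6 13 11 7)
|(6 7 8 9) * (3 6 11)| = 6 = |(3 6 7 8 9 11)|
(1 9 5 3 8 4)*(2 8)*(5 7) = (1 9 7 5 3 2 8 4) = [0, 9, 8, 2, 1, 3, 6, 5, 4, 7]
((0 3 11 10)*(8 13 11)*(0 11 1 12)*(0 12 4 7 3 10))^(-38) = ((0 10 11)(1 4 7 3 8 13))^(-38) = (0 10 11)(1 8 7)(3 4 13)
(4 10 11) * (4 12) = (4 10 11 12) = [0, 1, 2, 3, 10, 5, 6, 7, 8, 9, 11, 12, 4]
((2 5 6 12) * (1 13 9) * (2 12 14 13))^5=(1 13 6 2 9 14 5)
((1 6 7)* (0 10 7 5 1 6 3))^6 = (0 3 1 5 6 7 10)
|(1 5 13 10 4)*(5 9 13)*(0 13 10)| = 4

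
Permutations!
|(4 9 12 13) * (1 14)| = |(1 14)(4 9 12 13)| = 4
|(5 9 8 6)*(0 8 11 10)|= 7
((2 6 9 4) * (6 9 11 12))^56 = ((2 9 4)(6 11 12))^56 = (2 4 9)(6 12 11)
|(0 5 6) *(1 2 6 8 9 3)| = 8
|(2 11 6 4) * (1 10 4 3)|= |(1 10 4 2 11 6 3)|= 7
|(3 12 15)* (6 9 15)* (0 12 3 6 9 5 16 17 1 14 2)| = 11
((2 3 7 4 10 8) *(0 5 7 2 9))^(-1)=((0 5 7 4 10 8 9)(2 3))^(-1)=(0 9 8 10 4 7 5)(2 3)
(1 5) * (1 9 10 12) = (1 5 9 10 12) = [0, 5, 2, 3, 4, 9, 6, 7, 8, 10, 12, 11, 1]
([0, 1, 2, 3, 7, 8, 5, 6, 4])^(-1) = (4 8 5 6 7)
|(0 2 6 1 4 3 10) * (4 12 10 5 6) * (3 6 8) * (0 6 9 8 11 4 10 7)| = |(0 2 10 6 1 12 7)(3 5 11 4 9 8)| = 42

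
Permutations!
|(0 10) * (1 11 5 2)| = |(0 10)(1 11 5 2)| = 4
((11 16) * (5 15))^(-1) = ((5 15)(11 16))^(-1) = (5 15)(11 16)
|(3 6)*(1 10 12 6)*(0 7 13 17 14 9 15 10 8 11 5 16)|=|(0 7 13 17 14 9 15 10 12 6 3 1 8 11 5 16)|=16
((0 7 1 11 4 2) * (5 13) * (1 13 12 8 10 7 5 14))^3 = (0 8 13 11)(1 2 12 7)(4 5 10 14)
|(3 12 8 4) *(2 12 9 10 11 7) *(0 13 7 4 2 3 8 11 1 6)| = |(0 13 7 3 9 10 1 6)(2 12 11 4 8)| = 40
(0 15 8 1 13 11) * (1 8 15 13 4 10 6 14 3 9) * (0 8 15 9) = (0 13 11 8 15 9 1 4 10 6 14 3) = [13, 4, 2, 0, 10, 5, 14, 7, 15, 1, 6, 8, 12, 11, 3, 9]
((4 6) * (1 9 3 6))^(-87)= ((1 9 3 6 4))^(-87)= (1 6 9 4 3)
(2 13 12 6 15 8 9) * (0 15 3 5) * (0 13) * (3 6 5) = [15, 1, 0, 3, 4, 13, 6, 7, 9, 2, 10, 11, 5, 12, 14, 8] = (0 15 8 9 2)(5 13 12)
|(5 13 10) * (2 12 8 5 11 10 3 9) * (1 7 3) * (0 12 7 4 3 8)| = |(0 12)(1 4 3 9 2 7 8 5 13)(10 11)| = 18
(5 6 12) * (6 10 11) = (5 10 11 6 12) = [0, 1, 2, 3, 4, 10, 12, 7, 8, 9, 11, 6, 5]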